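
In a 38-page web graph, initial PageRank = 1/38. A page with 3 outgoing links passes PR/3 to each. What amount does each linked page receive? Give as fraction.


Initial PR = 1/38 = 1/38
Outlinks = 3
Contribution per link = PR / outlinks
= 1/38 / 3
= 1/114

1/114


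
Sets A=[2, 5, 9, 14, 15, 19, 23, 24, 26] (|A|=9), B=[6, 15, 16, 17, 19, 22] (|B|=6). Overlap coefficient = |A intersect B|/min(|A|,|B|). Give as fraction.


A intersect B = [15, 19]
|A intersect B| = 2
min(|A|, |B|) = min(9, 6) = 6
Overlap = 2 / 6 = 1/3

1/3


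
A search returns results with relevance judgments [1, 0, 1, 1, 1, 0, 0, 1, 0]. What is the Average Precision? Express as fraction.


Computing P@k for each relevant position:
Position 1: relevant, P@1 = 1/1 = 1
Position 2: not relevant
Position 3: relevant, P@3 = 2/3 = 2/3
Position 4: relevant, P@4 = 3/4 = 3/4
Position 5: relevant, P@5 = 4/5 = 4/5
Position 6: not relevant
Position 7: not relevant
Position 8: relevant, P@8 = 5/8 = 5/8
Position 9: not relevant
Sum of P@k = 1 + 2/3 + 3/4 + 4/5 + 5/8 = 461/120
AP = 461/120 / 5 = 461/600

461/600


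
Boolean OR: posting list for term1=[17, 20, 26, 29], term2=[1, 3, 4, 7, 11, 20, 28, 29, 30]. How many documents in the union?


Boolean OR: find union of posting lists
term1 docs: [17, 20, 26, 29]
term2 docs: [1, 3, 4, 7, 11, 20, 28, 29, 30]
Union: [1, 3, 4, 7, 11, 17, 20, 26, 28, 29, 30]
|union| = 11

11


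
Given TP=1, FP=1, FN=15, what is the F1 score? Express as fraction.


F1 = 2 * P * R / (P + R)
P = TP/(TP+FP) = 1/2 = 1/2
R = TP/(TP+FN) = 1/16 = 1/16
2 * P * R = 2 * 1/2 * 1/16 = 1/16
P + R = 1/2 + 1/16 = 9/16
F1 = 1/16 / 9/16 = 1/9

1/9


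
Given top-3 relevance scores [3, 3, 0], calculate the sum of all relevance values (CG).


Cumulative Gain = sum of relevance scores
Position 1: rel=3, running sum=3
Position 2: rel=3, running sum=6
Position 3: rel=0, running sum=6
CG = 6

6


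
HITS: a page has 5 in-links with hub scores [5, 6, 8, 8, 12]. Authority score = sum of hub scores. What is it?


Authority = sum of hub scores of in-linkers
In-link 1: hub score = 5
In-link 2: hub score = 6
In-link 3: hub score = 8
In-link 4: hub score = 8
In-link 5: hub score = 12
Authority = 5 + 6 + 8 + 8 + 12 = 39

39


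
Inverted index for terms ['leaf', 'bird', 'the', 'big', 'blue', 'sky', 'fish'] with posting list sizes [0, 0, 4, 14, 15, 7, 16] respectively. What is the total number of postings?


Summing posting list sizes:
'leaf': 0 postings
'bird': 0 postings
'the': 4 postings
'big': 14 postings
'blue': 15 postings
'sky': 7 postings
'fish': 16 postings
Total = 0 + 0 + 4 + 14 + 15 + 7 + 16 = 56

56


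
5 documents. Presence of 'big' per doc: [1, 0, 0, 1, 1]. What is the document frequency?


Checking each document for 'big':
Doc 1: present
Doc 2: absent
Doc 3: absent
Doc 4: present
Doc 5: present
df = sum of presences = 1 + 0 + 0 + 1 + 1 = 3

3


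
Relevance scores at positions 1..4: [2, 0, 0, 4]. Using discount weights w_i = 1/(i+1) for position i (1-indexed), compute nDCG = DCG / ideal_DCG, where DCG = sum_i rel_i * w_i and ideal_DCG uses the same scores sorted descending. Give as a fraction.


Position discount weights w_i = 1/(i+1) for i=1..4:
Weights = [1/2, 1/3, 1/4, 1/5]
Actual relevance: [2, 0, 0, 4]
DCG = 2/2 + 0/3 + 0/4 + 4/5 = 9/5
Ideal relevance (sorted desc): [4, 2, 0, 0]
Ideal DCG = 4/2 + 2/3 + 0/4 + 0/5 = 8/3
nDCG = DCG / ideal_DCG = 9/5 / 8/3 = 27/40

27/40


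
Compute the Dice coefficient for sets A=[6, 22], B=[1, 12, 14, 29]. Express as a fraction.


A intersect B = []
|A intersect B| = 0
|A| = 2, |B| = 4
Dice = 2*0 / (2+4)
= 0 / 6 = 0

0


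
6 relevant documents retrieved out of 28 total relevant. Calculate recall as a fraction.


Recall = retrieved_relevant / total_relevant
= 6 / 28
= 6 / (6 + 22)
= 3/14

3/14


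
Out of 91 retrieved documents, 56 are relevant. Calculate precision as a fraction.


Precision = relevant_retrieved / total_retrieved
= 56 / 91
= 56 / (56 + 35)
= 8/13

8/13


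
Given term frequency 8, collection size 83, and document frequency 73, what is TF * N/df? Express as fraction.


TF * (N/df)
= 8 * (83/73)
= 8 * 83/73
= 664/73

664/73


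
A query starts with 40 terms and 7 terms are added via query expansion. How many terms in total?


Original terms: 40
Expansion terms: 7
Total = 40 + 7 = 47

47


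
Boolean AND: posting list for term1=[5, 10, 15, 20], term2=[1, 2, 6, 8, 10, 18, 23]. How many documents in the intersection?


Boolean AND: find intersection of posting lists
term1 docs: [5, 10, 15, 20]
term2 docs: [1, 2, 6, 8, 10, 18, 23]
Intersection: [10]
|intersection| = 1

1


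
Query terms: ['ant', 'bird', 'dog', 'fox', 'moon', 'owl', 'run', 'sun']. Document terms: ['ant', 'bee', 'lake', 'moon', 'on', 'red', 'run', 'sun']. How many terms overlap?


Query terms: ['ant', 'bird', 'dog', 'fox', 'moon', 'owl', 'run', 'sun']
Document terms: ['ant', 'bee', 'lake', 'moon', 'on', 'red', 'run', 'sun']
Common terms: ['ant', 'moon', 'run', 'sun']
Overlap count = 4

4


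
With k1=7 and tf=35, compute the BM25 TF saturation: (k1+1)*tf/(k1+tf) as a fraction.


BM25 TF component = (k1+1)*tf / (k1+tf)
k1 = 7, tf = 35
Numerator = (7+1)*35 = 280
Denominator = 7 + 35 = 42
= 280/42 = 20/3

20/3


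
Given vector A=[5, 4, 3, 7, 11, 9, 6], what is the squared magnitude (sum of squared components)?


|A|^2 = sum of squared components
A[0]^2 = 5^2 = 25
A[1]^2 = 4^2 = 16
A[2]^2 = 3^2 = 9
A[3]^2 = 7^2 = 49
A[4]^2 = 11^2 = 121
A[5]^2 = 9^2 = 81
A[6]^2 = 6^2 = 36
Sum = 25 + 16 + 9 + 49 + 121 + 81 + 36 = 337

337


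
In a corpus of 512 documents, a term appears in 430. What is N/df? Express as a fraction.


IDF ratio = N / df
= 512 / 430
= 256/215

256/215


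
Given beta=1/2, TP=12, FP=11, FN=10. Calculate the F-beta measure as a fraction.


P = TP/(TP+FP) = 12/23 = 12/23
R = TP/(TP+FN) = 12/22 = 6/11
beta^2 = 1/2^2 = 1/4
(1 + beta^2) = 5/4
Numerator = (1+beta^2)*P*R = 90/253
Denominator = beta^2*P + R = 3/23 + 6/11 = 171/253
F_beta = 10/19

10/19


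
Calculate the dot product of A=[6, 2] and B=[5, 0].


Dot product = sum of element-wise products
A[0]*B[0] = 6*5 = 30
A[1]*B[1] = 2*0 = 0
Sum = 30 + 0 = 30

30


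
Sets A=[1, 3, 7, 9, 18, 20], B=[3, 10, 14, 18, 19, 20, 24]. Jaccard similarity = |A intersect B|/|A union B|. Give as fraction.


A intersect B = [3, 18, 20]
|A intersect B| = 3
A union B = [1, 3, 7, 9, 10, 14, 18, 19, 20, 24]
|A union B| = 10
Jaccard = 3/10 = 3/10

3/10


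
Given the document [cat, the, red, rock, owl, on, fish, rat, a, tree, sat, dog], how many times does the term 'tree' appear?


Document has 12 words
Scanning for 'tree':
Found at positions: [9]
Count = 1

1


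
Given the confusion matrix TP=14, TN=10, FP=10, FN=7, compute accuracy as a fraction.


Accuracy = (TP + TN) / (TP + TN + FP + FN)
TP + TN = 14 + 10 = 24
Total = 14 + 10 + 10 + 7 = 41
Accuracy = 24 / 41 = 24/41

24/41


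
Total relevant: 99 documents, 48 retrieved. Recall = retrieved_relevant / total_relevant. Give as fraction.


Recall = retrieved_relevant / total_relevant
= 48 / 99
= 48 / (48 + 51)
= 16/33

16/33


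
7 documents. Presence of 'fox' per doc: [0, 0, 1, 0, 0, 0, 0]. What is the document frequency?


Checking each document for 'fox':
Doc 1: absent
Doc 2: absent
Doc 3: present
Doc 4: absent
Doc 5: absent
Doc 6: absent
Doc 7: absent
df = sum of presences = 0 + 0 + 1 + 0 + 0 + 0 + 0 = 1

1


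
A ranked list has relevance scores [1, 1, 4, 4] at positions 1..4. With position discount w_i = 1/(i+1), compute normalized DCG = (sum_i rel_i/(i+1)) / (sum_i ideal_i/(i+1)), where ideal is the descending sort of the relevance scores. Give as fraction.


Position discount weights w_i = 1/(i+1) for i=1..4:
Weights = [1/2, 1/3, 1/4, 1/5]
Actual relevance: [1, 1, 4, 4]
DCG = 1/2 + 1/3 + 4/4 + 4/5 = 79/30
Ideal relevance (sorted desc): [4, 4, 1, 1]
Ideal DCG = 4/2 + 4/3 + 1/4 + 1/5 = 227/60
nDCG = DCG / ideal_DCG = 79/30 / 227/60 = 158/227

158/227


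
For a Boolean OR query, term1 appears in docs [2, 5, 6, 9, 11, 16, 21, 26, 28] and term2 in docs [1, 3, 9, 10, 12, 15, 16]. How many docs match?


Boolean OR: find union of posting lists
term1 docs: [2, 5, 6, 9, 11, 16, 21, 26, 28]
term2 docs: [1, 3, 9, 10, 12, 15, 16]
Union: [1, 2, 3, 5, 6, 9, 10, 11, 12, 15, 16, 21, 26, 28]
|union| = 14

14


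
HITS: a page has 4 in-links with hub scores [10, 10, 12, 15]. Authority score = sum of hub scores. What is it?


Authority = sum of hub scores of in-linkers
In-link 1: hub score = 10
In-link 2: hub score = 10
In-link 3: hub score = 12
In-link 4: hub score = 15
Authority = 10 + 10 + 12 + 15 = 47

47


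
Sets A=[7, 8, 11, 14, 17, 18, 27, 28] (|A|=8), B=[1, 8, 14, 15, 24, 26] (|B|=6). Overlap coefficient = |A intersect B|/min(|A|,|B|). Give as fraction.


A intersect B = [8, 14]
|A intersect B| = 2
min(|A|, |B|) = min(8, 6) = 6
Overlap = 2 / 6 = 1/3

1/3


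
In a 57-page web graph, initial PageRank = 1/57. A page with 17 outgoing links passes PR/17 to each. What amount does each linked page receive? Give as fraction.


Initial PR = 1/57 = 1/57
Outlinks = 17
Contribution per link = PR / outlinks
= 1/57 / 17
= 1/969

1/969


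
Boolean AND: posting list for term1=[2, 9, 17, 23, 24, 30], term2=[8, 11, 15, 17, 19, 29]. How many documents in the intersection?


Boolean AND: find intersection of posting lists
term1 docs: [2, 9, 17, 23, 24, 30]
term2 docs: [8, 11, 15, 17, 19, 29]
Intersection: [17]
|intersection| = 1

1


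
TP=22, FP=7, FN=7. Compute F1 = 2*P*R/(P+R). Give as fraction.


F1 = 2 * P * R / (P + R)
P = TP/(TP+FP) = 22/29 = 22/29
R = TP/(TP+FN) = 22/29 = 22/29
2 * P * R = 2 * 22/29 * 22/29 = 968/841
P + R = 22/29 + 22/29 = 44/29
F1 = 968/841 / 44/29 = 22/29

22/29


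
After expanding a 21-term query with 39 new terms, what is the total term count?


Original terms: 21
Expansion terms: 39
Total = 21 + 39 = 60

60


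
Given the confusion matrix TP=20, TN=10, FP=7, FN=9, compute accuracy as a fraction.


Accuracy = (TP + TN) / (TP + TN + FP + FN)
TP + TN = 20 + 10 = 30
Total = 20 + 10 + 7 + 9 = 46
Accuracy = 30 / 46 = 15/23

15/23


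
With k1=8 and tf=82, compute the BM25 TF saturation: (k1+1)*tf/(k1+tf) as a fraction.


BM25 TF component = (k1+1)*tf / (k1+tf)
k1 = 8, tf = 82
Numerator = (8+1)*82 = 738
Denominator = 8 + 82 = 90
= 738/90 = 41/5

41/5


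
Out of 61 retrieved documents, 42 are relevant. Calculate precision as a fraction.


Precision = relevant_retrieved / total_retrieved
= 42 / 61
= 42 / (42 + 19)
= 42/61

42/61


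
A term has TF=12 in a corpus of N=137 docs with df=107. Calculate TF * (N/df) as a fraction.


TF * (N/df)
= 12 * (137/107)
= 12 * 137/107
= 1644/107

1644/107


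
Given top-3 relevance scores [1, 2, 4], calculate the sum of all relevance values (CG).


Cumulative Gain = sum of relevance scores
Position 1: rel=1, running sum=1
Position 2: rel=2, running sum=3
Position 3: rel=4, running sum=7
CG = 7

7


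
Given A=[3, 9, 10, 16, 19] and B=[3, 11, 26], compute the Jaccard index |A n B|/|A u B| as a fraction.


A intersect B = [3]
|A intersect B| = 1
A union B = [3, 9, 10, 11, 16, 19, 26]
|A union B| = 7
Jaccard = 1/7 = 1/7

1/7


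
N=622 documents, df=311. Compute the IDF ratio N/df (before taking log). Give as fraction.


IDF ratio = N / df
= 622 / 311
= 2

2


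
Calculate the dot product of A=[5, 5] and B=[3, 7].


Dot product = sum of element-wise products
A[0]*B[0] = 5*3 = 15
A[1]*B[1] = 5*7 = 35
Sum = 15 + 35 = 50

50


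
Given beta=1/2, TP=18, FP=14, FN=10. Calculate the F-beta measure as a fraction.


P = TP/(TP+FP) = 18/32 = 9/16
R = TP/(TP+FN) = 18/28 = 9/14
beta^2 = 1/2^2 = 1/4
(1 + beta^2) = 5/4
Numerator = (1+beta^2)*P*R = 405/896
Denominator = beta^2*P + R = 9/64 + 9/14 = 351/448
F_beta = 15/26

15/26


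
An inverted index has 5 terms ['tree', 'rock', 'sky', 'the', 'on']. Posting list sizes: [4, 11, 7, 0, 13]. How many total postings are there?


Summing posting list sizes:
'tree': 4 postings
'rock': 11 postings
'sky': 7 postings
'the': 0 postings
'on': 13 postings
Total = 4 + 11 + 7 + 0 + 13 = 35

35


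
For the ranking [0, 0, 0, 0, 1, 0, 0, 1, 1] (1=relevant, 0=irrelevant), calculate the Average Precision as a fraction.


Computing P@k for each relevant position:
Position 1: not relevant
Position 2: not relevant
Position 3: not relevant
Position 4: not relevant
Position 5: relevant, P@5 = 1/5 = 1/5
Position 6: not relevant
Position 7: not relevant
Position 8: relevant, P@8 = 2/8 = 1/4
Position 9: relevant, P@9 = 3/9 = 1/3
Sum of P@k = 1/5 + 1/4 + 1/3 = 47/60
AP = 47/60 / 3 = 47/180

47/180


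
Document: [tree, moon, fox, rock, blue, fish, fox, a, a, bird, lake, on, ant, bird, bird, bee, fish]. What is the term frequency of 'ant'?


Document has 17 words
Scanning for 'ant':
Found at positions: [12]
Count = 1

1


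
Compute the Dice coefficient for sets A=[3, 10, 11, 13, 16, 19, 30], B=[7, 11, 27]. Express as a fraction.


A intersect B = [11]
|A intersect B| = 1
|A| = 7, |B| = 3
Dice = 2*1 / (7+3)
= 2 / 10 = 1/5

1/5


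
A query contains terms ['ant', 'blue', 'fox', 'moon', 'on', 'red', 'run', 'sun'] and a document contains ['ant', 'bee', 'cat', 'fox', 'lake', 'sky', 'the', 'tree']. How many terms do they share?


Query terms: ['ant', 'blue', 'fox', 'moon', 'on', 'red', 'run', 'sun']
Document terms: ['ant', 'bee', 'cat', 'fox', 'lake', 'sky', 'the', 'tree']
Common terms: ['ant', 'fox']
Overlap count = 2

2


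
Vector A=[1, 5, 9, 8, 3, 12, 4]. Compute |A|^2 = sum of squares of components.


|A|^2 = sum of squared components
A[0]^2 = 1^2 = 1
A[1]^2 = 5^2 = 25
A[2]^2 = 9^2 = 81
A[3]^2 = 8^2 = 64
A[4]^2 = 3^2 = 9
A[5]^2 = 12^2 = 144
A[6]^2 = 4^2 = 16
Sum = 1 + 25 + 81 + 64 + 9 + 144 + 16 = 340

340


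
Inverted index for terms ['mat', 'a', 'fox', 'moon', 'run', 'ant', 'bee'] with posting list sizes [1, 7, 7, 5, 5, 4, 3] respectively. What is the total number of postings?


Summing posting list sizes:
'mat': 1 postings
'a': 7 postings
'fox': 7 postings
'moon': 5 postings
'run': 5 postings
'ant': 4 postings
'bee': 3 postings
Total = 1 + 7 + 7 + 5 + 5 + 4 + 3 = 32

32


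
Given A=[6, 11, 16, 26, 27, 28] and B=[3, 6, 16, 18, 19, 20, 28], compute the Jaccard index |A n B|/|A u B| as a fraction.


A intersect B = [6, 16, 28]
|A intersect B| = 3
A union B = [3, 6, 11, 16, 18, 19, 20, 26, 27, 28]
|A union B| = 10
Jaccard = 3/10 = 3/10

3/10


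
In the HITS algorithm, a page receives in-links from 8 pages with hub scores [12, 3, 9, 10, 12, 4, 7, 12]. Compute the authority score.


Authority = sum of hub scores of in-linkers
In-link 1: hub score = 12
In-link 2: hub score = 3
In-link 3: hub score = 9
In-link 4: hub score = 10
In-link 5: hub score = 12
In-link 6: hub score = 4
In-link 7: hub score = 7
In-link 8: hub score = 12
Authority = 12 + 3 + 9 + 10 + 12 + 4 + 7 + 12 = 69

69


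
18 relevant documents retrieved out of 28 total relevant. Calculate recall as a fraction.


Recall = retrieved_relevant / total_relevant
= 18 / 28
= 18 / (18 + 10)
= 9/14

9/14


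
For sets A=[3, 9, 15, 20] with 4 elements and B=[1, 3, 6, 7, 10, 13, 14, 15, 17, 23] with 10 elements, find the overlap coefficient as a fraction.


A intersect B = [3, 15]
|A intersect B| = 2
min(|A|, |B|) = min(4, 10) = 4
Overlap = 2 / 4 = 1/2

1/2


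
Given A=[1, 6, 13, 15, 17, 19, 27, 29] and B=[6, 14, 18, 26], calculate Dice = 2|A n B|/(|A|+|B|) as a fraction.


A intersect B = [6]
|A intersect B| = 1
|A| = 8, |B| = 4
Dice = 2*1 / (8+4)
= 2 / 12 = 1/6

1/6


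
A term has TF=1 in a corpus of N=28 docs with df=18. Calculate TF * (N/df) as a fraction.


TF * (N/df)
= 1 * (28/18)
= 1 * 14/9
= 14/9

14/9


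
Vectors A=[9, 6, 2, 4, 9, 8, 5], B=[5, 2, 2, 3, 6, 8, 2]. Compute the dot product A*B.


Dot product = sum of element-wise products
A[0]*B[0] = 9*5 = 45
A[1]*B[1] = 6*2 = 12
A[2]*B[2] = 2*2 = 4
A[3]*B[3] = 4*3 = 12
A[4]*B[4] = 9*6 = 54
A[5]*B[5] = 8*8 = 64
A[6]*B[6] = 5*2 = 10
Sum = 45 + 12 + 4 + 12 + 54 + 64 + 10 = 201

201


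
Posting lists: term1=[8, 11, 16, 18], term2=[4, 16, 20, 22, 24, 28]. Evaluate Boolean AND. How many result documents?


Boolean AND: find intersection of posting lists
term1 docs: [8, 11, 16, 18]
term2 docs: [4, 16, 20, 22, 24, 28]
Intersection: [16]
|intersection| = 1

1


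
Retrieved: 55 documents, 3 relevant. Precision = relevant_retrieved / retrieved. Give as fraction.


Precision = relevant_retrieved / total_retrieved
= 3 / 55
= 3 / (3 + 52)
= 3/55

3/55


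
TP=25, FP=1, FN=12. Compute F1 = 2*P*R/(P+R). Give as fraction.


F1 = 2 * P * R / (P + R)
P = TP/(TP+FP) = 25/26 = 25/26
R = TP/(TP+FN) = 25/37 = 25/37
2 * P * R = 2 * 25/26 * 25/37 = 625/481
P + R = 25/26 + 25/37 = 1575/962
F1 = 625/481 / 1575/962 = 50/63

50/63


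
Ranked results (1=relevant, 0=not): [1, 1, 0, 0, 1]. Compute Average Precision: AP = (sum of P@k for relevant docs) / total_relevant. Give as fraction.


Computing P@k for each relevant position:
Position 1: relevant, P@1 = 1/1 = 1
Position 2: relevant, P@2 = 2/2 = 1
Position 3: not relevant
Position 4: not relevant
Position 5: relevant, P@5 = 3/5 = 3/5
Sum of P@k = 1 + 1 + 3/5 = 13/5
AP = 13/5 / 3 = 13/15

13/15


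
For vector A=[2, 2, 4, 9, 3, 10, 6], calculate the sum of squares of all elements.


|A|^2 = sum of squared components
A[0]^2 = 2^2 = 4
A[1]^2 = 2^2 = 4
A[2]^2 = 4^2 = 16
A[3]^2 = 9^2 = 81
A[4]^2 = 3^2 = 9
A[5]^2 = 10^2 = 100
A[6]^2 = 6^2 = 36
Sum = 4 + 4 + 16 + 81 + 9 + 100 + 36 = 250

250


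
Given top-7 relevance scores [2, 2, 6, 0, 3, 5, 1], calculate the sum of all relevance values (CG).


Cumulative Gain = sum of relevance scores
Position 1: rel=2, running sum=2
Position 2: rel=2, running sum=4
Position 3: rel=6, running sum=10
Position 4: rel=0, running sum=10
Position 5: rel=3, running sum=13
Position 6: rel=5, running sum=18
Position 7: rel=1, running sum=19
CG = 19

19


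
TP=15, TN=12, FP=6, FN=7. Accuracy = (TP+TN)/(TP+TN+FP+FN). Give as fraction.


Accuracy = (TP + TN) / (TP + TN + FP + FN)
TP + TN = 15 + 12 = 27
Total = 15 + 12 + 6 + 7 = 40
Accuracy = 27 / 40 = 27/40

27/40


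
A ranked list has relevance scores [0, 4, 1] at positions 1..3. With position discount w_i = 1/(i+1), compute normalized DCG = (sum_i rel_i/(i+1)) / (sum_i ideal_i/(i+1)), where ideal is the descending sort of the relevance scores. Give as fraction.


Position discount weights w_i = 1/(i+1) for i=1..3:
Weights = [1/2, 1/3, 1/4]
Actual relevance: [0, 4, 1]
DCG = 0/2 + 4/3 + 1/4 = 19/12
Ideal relevance (sorted desc): [4, 1, 0]
Ideal DCG = 4/2 + 1/3 + 0/4 = 7/3
nDCG = DCG / ideal_DCG = 19/12 / 7/3 = 19/28

19/28


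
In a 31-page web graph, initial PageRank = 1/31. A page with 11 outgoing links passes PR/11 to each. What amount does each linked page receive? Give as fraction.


Initial PR = 1/31 = 1/31
Outlinks = 11
Contribution per link = PR / outlinks
= 1/31 / 11
= 1/341

1/341


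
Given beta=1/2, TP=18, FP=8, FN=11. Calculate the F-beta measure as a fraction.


P = TP/(TP+FP) = 18/26 = 9/13
R = TP/(TP+FN) = 18/29 = 18/29
beta^2 = 1/2^2 = 1/4
(1 + beta^2) = 5/4
Numerator = (1+beta^2)*P*R = 405/754
Denominator = beta^2*P + R = 9/52 + 18/29 = 1197/1508
F_beta = 90/133

90/133


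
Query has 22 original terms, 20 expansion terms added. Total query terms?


Original terms: 22
Expansion terms: 20
Total = 22 + 20 = 42

42


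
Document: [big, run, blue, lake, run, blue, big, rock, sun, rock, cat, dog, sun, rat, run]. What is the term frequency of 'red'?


Document has 15 words
Scanning for 'red':
Term not found in document
Count = 0

0


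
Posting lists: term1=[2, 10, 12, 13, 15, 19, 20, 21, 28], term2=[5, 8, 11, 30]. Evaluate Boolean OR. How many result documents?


Boolean OR: find union of posting lists
term1 docs: [2, 10, 12, 13, 15, 19, 20, 21, 28]
term2 docs: [5, 8, 11, 30]
Union: [2, 5, 8, 10, 11, 12, 13, 15, 19, 20, 21, 28, 30]
|union| = 13

13


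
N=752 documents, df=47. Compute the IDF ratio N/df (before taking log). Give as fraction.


IDF ratio = N / df
= 752 / 47
= 16

16


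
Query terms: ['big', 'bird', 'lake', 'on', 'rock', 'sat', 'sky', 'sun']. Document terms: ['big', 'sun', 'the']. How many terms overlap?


Query terms: ['big', 'bird', 'lake', 'on', 'rock', 'sat', 'sky', 'sun']
Document terms: ['big', 'sun', 'the']
Common terms: ['big', 'sun']
Overlap count = 2

2


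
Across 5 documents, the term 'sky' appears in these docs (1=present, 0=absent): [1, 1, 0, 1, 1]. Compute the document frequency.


Checking each document for 'sky':
Doc 1: present
Doc 2: present
Doc 3: absent
Doc 4: present
Doc 5: present
df = sum of presences = 1 + 1 + 0 + 1 + 1 = 4

4


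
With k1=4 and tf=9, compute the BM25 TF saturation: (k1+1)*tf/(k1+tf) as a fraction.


BM25 TF component = (k1+1)*tf / (k1+tf)
k1 = 4, tf = 9
Numerator = (4+1)*9 = 45
Denominator = 4 + 9 = 13
= 45/13 = 45/13

45/13


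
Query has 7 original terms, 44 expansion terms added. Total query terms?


Original terms: 7
Expansion terms: 44
Total = 7 + 44 = 51

51


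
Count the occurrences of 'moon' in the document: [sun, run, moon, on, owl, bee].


Document has 6 words
Scanning for 'moon':
Found at positions: [2]
Count = 1

1


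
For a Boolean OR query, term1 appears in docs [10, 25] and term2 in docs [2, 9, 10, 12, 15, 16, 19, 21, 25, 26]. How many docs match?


Boolean OR: find union of posting lists
term1 docs: [10, 25]
term2 docs: [2, 9, 10, 12, 15, 16, 19, 21, 25, 26]
Union: [2, 9, 10, 12, 15, 16, 19, 21, 25, 26]
|union| = 10

10


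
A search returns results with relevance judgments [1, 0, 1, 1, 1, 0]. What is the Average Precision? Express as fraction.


Computing P@k for each relevant position:
Position 1: relevant, P@1 = 1/1 = 1
Position 2: not relevant
Position 3: relevant, P@3 = 2/3 = 2/3
Position 4: relevant, P@4 = 3/4 = 3/4
Position 5: relevant, P@5 = 4/5 = 4/5
Position 6: not relevant
Sum of P@k = 1 + 2/3 + 3/4 + 4/5 = 193/60
AP = 193/60 / 4 = 193/240

193/240


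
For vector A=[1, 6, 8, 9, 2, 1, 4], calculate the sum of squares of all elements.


|A|^2 = sum of squared components
A[0]^2 = 1^2 = 1
A[1]^2 = 6^2 = 36
A[2]^2 = 8^2 = 64
A[3]^2 = 9^2 = 81
A[4]^2 = 2^2 = 4
A[5]^2 = 1^2 = 1
A[6]^2 = 4^2 = 16
Sum = 1 + 36 + 64 + 81 + 4 + 1 + 16 = 203

203


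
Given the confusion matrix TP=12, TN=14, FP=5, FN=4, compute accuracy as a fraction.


Accuracy = (TP + TN) / (TP + TN + FP + FN)
TP + TN = 12 + 14 = 26
Total = 12 + 14 + 5 + 4 = 35
Accuracy = 26 / 35 = 26/35

26/35


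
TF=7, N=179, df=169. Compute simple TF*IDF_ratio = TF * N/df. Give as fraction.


TF * (N/df)
= 7 * (179/169)
= 7 * 179/169
= 1253/169

1253/169


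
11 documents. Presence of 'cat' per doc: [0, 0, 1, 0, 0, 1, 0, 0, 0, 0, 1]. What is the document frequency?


Checking each document for 'cat':
Doc 1: absent
Doc 2: absent
Doc 3: present
Doc 4: absent
Doc 5: absent
Doc 6: present
Doc 7: absent
Doc 8: absent
Doc 9: absent
Doc 10: absent
Doc 11: present
df = sum of presences = 0 + 0 + 1 + 0 + 0 + 1 + 0 + 0 + 0 + 0 + 1 = 3

3


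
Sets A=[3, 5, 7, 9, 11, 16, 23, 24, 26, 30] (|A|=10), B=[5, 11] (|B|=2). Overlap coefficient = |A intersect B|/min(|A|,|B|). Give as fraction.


A intersect B = [5, 11]
|A intersect B| = 2
min(|A|, |B|) = min(10, 2) = 2
Overlap = 2 / 2 = 1

1


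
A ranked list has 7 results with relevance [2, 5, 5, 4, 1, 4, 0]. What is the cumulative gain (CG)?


Cumulative Gain = sum of relevance scores
Position 1: rel=2, running sum=2
Position 2: rel=5, running sum=7
Position 3: rel=5, running sum=12
Position 4: rel=4, running sum=16
Position 5: rel=1, running sum=17
Position 6: rel=4, running sum=21
Position 7: rel=0, running sum=21
CG = 21

21


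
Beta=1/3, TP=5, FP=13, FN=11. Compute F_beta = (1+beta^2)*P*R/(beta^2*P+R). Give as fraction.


P = TP/(TP+FP) = 5/18 = 5/18
R = TP/(TP+FN) = 5/16 = 5/16
beta^2 = 1/3^2 = 1/9
(1 + beta^2) = 10/9
Numerator = (1+beta^2)*P*R = 125/1296
Denominator = beta^2*P + R = 5/162 + 5/16 = 445/1296
F_beta = 25/89

25/89


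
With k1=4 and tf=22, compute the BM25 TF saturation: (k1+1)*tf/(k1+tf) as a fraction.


BM25 TF component = (k1+1)*tf / (k1+tf)
k1 = 4, tf = 22
Numerator = (4+1)*22 = 110
Denominator = 4 + 22 = 26
= 110/26 = 55/13

55/13


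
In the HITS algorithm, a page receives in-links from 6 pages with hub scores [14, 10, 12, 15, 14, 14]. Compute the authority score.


Authority = sum of hub scores of in-linkers
In-link 1: hub score = 14
In-link 2: hub score = 10
In-link 3: hub score = 12
In-link 4: hub score = 15
In-link 5: hub score = 14
In-link 6: hub score = 14
Authority = 14 + 10 + 12 + 15 + 14 + 14 = 79

79


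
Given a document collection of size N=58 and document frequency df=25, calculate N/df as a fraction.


IDF ratio = N / df
= 58 / 25
= 58/25

58/25


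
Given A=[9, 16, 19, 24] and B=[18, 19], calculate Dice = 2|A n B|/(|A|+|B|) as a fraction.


A intersect B = [19]
|A intersect B| = 1
|A| = 4, |B| = 2
Dice = 2*1 / (4+2)
= 2 / 6 = 1/3

1/3


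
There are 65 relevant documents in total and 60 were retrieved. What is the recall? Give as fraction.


Recall = retrieved_relevant / total_relevant
= 60 / 65
= 60 / (60 + 5)
= 12/13

12/13


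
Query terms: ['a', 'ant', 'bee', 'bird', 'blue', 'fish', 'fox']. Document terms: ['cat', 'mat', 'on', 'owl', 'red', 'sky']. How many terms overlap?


Query terms: ['a', 'ant', 'bee', 'bird', 'blue', 'fish', 'fox']
Document terms: ['cat', 'mat', 'on', 'owl', 'red', 'sky']
Common terms: []
Overlap count = 0

0


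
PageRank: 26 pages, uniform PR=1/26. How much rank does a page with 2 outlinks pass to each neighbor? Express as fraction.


Initial PR = 1/26 = 1/26
Outlinks = 2
Contribution per link = PR / outlinks
= 1/26 / 2
= 1/52

1/52


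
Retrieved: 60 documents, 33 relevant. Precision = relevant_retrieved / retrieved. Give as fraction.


Precision = relevant_retrieved / total_retrieved
= 33 / 60
= 33 / (33 + 27)
= 11/20

11/20


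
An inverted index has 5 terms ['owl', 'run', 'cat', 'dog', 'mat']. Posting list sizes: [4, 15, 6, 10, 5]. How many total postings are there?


Summing posting list sizes:
'owl': 4 postings
'run': 15 postings
'cat': 6 postings
'dog': 10 postings
'mat': 5 postings
Total = 4 + 15 + 6 + 10 + 5 = 40

40


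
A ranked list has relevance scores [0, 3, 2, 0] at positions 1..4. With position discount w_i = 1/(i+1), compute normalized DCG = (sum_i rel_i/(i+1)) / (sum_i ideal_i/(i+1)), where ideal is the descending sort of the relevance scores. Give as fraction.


Position discount weights w_i = 1/(i+1) for i=1..4:
Weights = [1/2, 1/3, 1/4, 1/5]
Actual relevance: [0, 3, 2, 0]
DCG = 0/2 + 3/3 + 2/4 + 0/5 = 3/2
Ideal relevance (sorted desc): [3, 2, 0, 0]
Ideal DCG = 3/2 + 2/3 + 0/4 + 0/5 = 13/6
nDCG = DCG / ideal_DCG = 3/2 / 13/6 = 9/13

9/13


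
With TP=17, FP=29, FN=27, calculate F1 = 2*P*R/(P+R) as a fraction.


F1 = 2 * P * R / (P + R)
P = TP/(TP+FP) = 17/46 = 17/46
R = TP/(TP+FN) = 17/44 = 17/44
2 * P * R = 2 * 17/46 * 17/44 = 289/1012
P + R = 17/46 + 17/44 = 765/1012
F1 = 289/1012 / 765/1012 = 17/45

17/45


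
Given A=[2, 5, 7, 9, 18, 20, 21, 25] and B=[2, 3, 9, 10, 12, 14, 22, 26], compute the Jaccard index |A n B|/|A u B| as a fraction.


A intersect B = [2, 9]
|A intersect B| = 2
A union B = [2, 3, 5, 7, 9, 10, 12, 14, 18, 20, 21, 22, 25, 26]
|A union B| = 14
Jaccard = 2/14 = 1/7

1/7


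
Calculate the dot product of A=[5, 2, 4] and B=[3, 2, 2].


Dot product = sum of element-wise products
A[0]*B[0] = 5*3 = 15
A[1]*B[1] = 2*2 = 4
A[2]*B[2] = 4*2 = 8
Sum = 15 + 4 + 8 = 27

27


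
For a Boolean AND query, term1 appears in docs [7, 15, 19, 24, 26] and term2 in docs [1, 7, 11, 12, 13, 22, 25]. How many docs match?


Boolean AND: find intersection of posting lists
term1 docs: [7, 15, 19, 24, 26]
term2 docs: [1, 7, 11, 12, 13, 22, 25]
Intersection: [7]
|intersection| = 1

1


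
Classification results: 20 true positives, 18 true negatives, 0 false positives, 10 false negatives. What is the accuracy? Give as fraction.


Accuracy = (TP + TN) / (TP + TN + FP + FN)
TP + TN = 20 + 18 = 38
Total = 20 + 18 + 0 + 10 = 48
Accuracy = 38 / 48 = 19/24

19/24


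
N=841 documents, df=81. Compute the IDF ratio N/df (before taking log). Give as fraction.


IDF ratio = N / df
= 841 / 81
= 841/81

841/81


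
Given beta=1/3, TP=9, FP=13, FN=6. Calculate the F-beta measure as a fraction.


P = TP/(TP+FP) = 9/22 = 9/22
R = TP/(TP+FN) = 9/15 = 3/5
beta^2 = 1/3^2 = 1/9
(1 + beta^2) = 10/9
Numerator = (1+beta^2)*P*R = 3/11
Denominator = beta^2*P + R = 1/22 + 3/5 = 71/110
F_beta = 30/71

30/71


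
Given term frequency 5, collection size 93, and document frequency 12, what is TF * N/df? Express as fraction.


TF * (N/df)
= 5 * (93/12)
= 5 * 31/4
= 155/4

155/4


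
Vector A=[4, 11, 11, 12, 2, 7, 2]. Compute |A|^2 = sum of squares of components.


|A|^2 = sum of squared components
A[0]^2 = 4^2 = 16
A[1]^2 = 11^2 = 121
A[2]^2 = 11^2 = 121
A[3]^2 = 12^2 = 144
A[4]^2 = 2^2 = 4
A[5]^2 = 7^2 = 49
A[6]^2 = 2^2 = 4
Sum = 16 + 121 + 121 + 144 + 4 + 49 + 4 = 459

459


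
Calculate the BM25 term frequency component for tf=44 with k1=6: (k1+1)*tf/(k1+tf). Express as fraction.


BM25 TF component = (k1+1)*tf / (k1+tf)
k1 = 6, tf = 44
Numerator = (6+1)*44 = 308
Denominator = 6 + 44 = 50
= 308/50 = 154/25

154/25


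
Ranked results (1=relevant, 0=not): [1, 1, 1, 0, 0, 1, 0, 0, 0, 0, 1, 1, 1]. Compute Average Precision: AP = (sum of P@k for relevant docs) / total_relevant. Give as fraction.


Computing P@k for each relevant position:
Position 1: relevant, P@1 = 1/1 = 1
Position 2: relevant, P@2 = 2/2 = 1
Position 3: relevant, P@3 = 3/3 = 1
Position 4: not relevant
Position 5: not relevant
Position 6: relevant, P@6 = 4/6 = 2/3
Position 7: not relevant
Position 8: not relevant
Position 9: not relevant
Position 10: not relevant
Position 11: relevant, P@11 = 5/11 = 5/11
Position 12: relevant, P@12 = 6/12 = 1/2
Position 13: relevant, P@13 = 7/13 = 7/13
Sum of P@k = 1 + 1 + 1 + 2/3 + 5/11 + 1/2 + 7/13 = 4427/858
AP = 4427/858 / 7 = 4427/6006

4427/6006


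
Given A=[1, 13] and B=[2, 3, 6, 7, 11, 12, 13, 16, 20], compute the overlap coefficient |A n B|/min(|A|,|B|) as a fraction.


A intersect B = [13]
|A intersect B| = 1
min(|A|, |B|) = min(2, 9) = 2
Overlap = 1 / 2 = 1/2

1/2


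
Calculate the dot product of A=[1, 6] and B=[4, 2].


Dot product = sum of element-wise products
A[0]*B[0] = 1*4 = 4
A[1]*B[1] = 6*2 = 12
Sum = 4 + 12 = 16

16


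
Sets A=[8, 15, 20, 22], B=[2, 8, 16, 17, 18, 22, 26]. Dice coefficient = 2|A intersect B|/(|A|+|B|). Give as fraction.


A intersect B = [8, 22]
|A intersect B| = 2
|A| = 4, |B| = 7
Dice = 2*2 / (4+7)
= 4 / 11 = 4/11

4/11


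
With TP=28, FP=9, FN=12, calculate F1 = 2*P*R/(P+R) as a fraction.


F1 = 2 * P * R / (P + R)
P = TP/(TP+FP) = 28/37 = 28/37
R = TP/(TP+FN) = 28/40 = 7/10
2 * P * R = 2 * 28/37 * 7/10 = 196/185
P + R = 28/37 + 7/10 = 539/370
F1 = 196/185 / 539/370 = 8/11

8/11


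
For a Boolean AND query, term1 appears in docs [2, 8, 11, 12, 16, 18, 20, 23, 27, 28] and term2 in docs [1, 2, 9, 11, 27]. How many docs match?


Boolean AND: find intersection of posting lists
term1 docs: [2, 8, 11, 12, 16, 18, 20, 23, 27, 28]
term2 docs: [1, 2, 9, 11, 27]
Intersection: [2, 11, 27]
|intersection| = 3

3


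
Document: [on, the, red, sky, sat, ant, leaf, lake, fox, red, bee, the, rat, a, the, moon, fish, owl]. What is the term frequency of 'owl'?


Document has 18 words
Scanning for 'owl':
Found at positions: [17]
Count = 1

1


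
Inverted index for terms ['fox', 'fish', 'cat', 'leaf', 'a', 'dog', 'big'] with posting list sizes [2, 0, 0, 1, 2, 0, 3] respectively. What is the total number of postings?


Summing posting list sizes:
'fox': 2 postings
'fish': 0 postings
'cat': 0 postings
'leaf': 1 postings
'a': 2 postings
'dog': 0 postings
'big': 3 postings
Total = 2 + 0 + 0 + 1 + 2 + 0 + 3 = 8

8


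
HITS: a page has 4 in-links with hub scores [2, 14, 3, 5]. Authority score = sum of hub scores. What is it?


Authority = sum of hub scores of in-linkers
In-link 1: hub score = 2
In-link 2: hub score = 14
In-link 3: hub score = 3
In-link 4: hub score = 5
Authority = 2 + 14 + 3 + 5 = 24

24


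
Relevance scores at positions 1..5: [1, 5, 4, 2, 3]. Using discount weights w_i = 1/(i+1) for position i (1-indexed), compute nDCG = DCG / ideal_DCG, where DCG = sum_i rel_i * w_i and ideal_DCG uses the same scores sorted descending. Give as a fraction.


Position discount weights w_i = 1/(i+1) for i=1..5:
Weights = [1/2, 1/3, 1/4, 1/5, 1/6]
Actual relevance: [1, 5, 4, 2, 3]
DCG = 1/2 + 5/3 + 4/4 + 2/5 + 3/6 = 61/15
Ideal relevance (sorted desc): [5, 4, 3, 2, 1]
Ideal DCG = 5/2 + 4/3 + 3/4 + 2/5 + 1/6 = 103/20
nDCG = DCG / ideal_DCG = 61/15 / 103/20 = 244/309

244/309


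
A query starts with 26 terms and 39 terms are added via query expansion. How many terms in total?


Original terms: 26
Expansion terms: 39
Total = 26 + 39 = 65

65


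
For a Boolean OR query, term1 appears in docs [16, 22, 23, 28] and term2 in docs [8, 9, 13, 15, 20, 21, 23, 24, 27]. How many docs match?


Boolean OR: find union of posting lists
term1 docs: [16, 22, 23, 28]
term2 docs: [8, 9, 13, 15, 20, 21, 23, 24, 27]
Union: [8, 9, 13, 15, 16, 20, 21, 22, 23, 24, 27, 28]
|union| = 12

12


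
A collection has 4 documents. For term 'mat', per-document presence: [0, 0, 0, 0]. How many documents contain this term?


Checking each document for 'mat':
Doc 1: absent
Doc 2: absent
Doc 3: absent
Doc 4: absent
df = sum of presences = 0 + 0 + 0 + 0 = 0

0


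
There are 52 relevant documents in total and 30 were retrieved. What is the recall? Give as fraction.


Recall = retrieved_relevant / total_relevant
= 30 / 52
= 30 / (30 + 22)
= 15/26

15/26


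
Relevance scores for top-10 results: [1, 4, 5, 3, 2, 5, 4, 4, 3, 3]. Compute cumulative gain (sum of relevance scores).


Cumulative Gain = sum of relevance scores
Position 1: rel=1, running sum=1
Position 2: rel=4, running sum=5
Position 3: rel=5, running sum=10
Position 4: rel=3, running sum=13
Position 5: rel=2, running sum=15
Position 6: rel=5, running sum=20
Position 7: rel=4, running sum=24
Position 8: rel=4, running sum=28
Position 9: rel=3, running sum=31
Position 10: rel=3, running sum=34
CG = 34

34


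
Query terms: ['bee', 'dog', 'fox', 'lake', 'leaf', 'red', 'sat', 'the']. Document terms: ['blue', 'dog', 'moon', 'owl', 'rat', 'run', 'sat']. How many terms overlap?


Query terms: ['bee', 'dog', 'fox', 'lake', 'leaf', 'red', 'sat', 'the']
Document terms: ['blue', 'dog', 'moon', 'owl', 'rat', 'run', 'sat']
Common terms: ['dog', 'sat']
Overlap count = 2

2


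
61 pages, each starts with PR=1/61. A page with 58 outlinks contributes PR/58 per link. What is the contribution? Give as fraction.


Initial PR = 1/61 = 1/61
Outlinks = 58
Contribution per link = PR / outlinks
= 1/61 / 58
= 1/3538

1/3538


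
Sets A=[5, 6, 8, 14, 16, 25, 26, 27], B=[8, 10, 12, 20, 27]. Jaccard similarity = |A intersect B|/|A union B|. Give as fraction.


A intersect B = [8, 27]
|A intersect B| = 2
A union B = [5, 6, 8, 10, 12, 14, 16, 20, 25, 26, 27]
|A union B| = 11
Jaccard = 2/11 = 2/11

2/11


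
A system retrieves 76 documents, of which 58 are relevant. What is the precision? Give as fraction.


Precision = relevant_retrieved / total_retrieved
= 58 / 76
= 58 / (58 + 18)
= 29/38

29/38


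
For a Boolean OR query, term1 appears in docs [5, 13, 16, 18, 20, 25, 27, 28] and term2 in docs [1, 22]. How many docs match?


Boolean OR: find union of posting lists
term1 docs: [5, 13, 16, 18, 20, 25, 27, 28]
term2 docs: [1, 22]
Union: [1, 5, 13, 16, 18, 20, 22, 25, 27, 28]
|union| = 10

10


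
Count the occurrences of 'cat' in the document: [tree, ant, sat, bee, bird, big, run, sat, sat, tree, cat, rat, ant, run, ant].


Document has 15 words
Scanning for 'cat':
Found at positions: [10]
Count = 1

1


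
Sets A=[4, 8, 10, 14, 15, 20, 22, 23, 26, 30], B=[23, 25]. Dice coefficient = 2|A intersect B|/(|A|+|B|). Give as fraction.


A intersect B = [23]
|A intersect B| = 1
|A| = 10, |B| = 2
Dice = 2*1 / (10+2)
= 2 / 12 = 1/6

1/6


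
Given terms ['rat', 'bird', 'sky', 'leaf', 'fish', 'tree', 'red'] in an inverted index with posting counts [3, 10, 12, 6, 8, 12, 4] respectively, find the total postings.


Summing posting list sizes:
'rat': 3 postings
'bird': 10 postings
'sky': 12 postings
'leaf': 6 postings
'fish': 8 postings
'tree': 12 postings
'red': 4 postings
Total = 3 + 10 + 12 + 6 + 8 + 12 + 4 = 55

55


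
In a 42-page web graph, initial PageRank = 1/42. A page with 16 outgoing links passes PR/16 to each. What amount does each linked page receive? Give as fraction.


Initial PR = 1/42 = 1/42
Outlinks = 16
Contribution per link = PR / outlinks
= 1/42 / 16
= 1/672

1/672


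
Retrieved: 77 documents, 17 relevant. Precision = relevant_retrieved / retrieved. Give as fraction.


Precision = relevant_retrieved / total_retrieved
= 17 / 77
= 17 / (17 + 60)
= 17/77

17/77


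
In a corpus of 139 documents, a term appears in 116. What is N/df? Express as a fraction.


IDF ratio = N / df
= 139 / 116
= 139/116

139/116


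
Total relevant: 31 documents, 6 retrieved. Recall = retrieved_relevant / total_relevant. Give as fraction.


Recall = retrieved_relevant / total_relevant
= 6 / 31
= 6 / (6 + 25)
= 6/31

6/31


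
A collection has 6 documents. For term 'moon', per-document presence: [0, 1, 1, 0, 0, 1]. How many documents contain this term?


Checking each document for 'moon':
Doc 1: absent
Doc 2: present
Doc 3: present
Doc 4: absent
Doc 5: absent
Doc 6: present
df = sum of presences = 0 + 1 + 1 + 0 + 0 + 1 = 3

3


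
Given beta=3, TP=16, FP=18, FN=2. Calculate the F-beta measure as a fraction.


P = TP/(TP+FP) = 16/34 = 8/17
R = TP/(TP+FN) = 16/18 = 8/9
beta^2 = 3^2 = 9
(1 + beta^2) = 10
Numerator = (1+beta^2)*P*R = 640/153
Denominator = beta^2*P + R = 72/17 + 8/9 = 784/153
F_beta = 40/49

40/49


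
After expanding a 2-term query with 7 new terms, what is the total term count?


Original terms: 2
Expansion terms: 7
Total = 2 + 7 = 9

9


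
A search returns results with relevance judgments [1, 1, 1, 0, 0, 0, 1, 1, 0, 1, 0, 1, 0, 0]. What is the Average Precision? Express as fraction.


Computing P@k for each relevant position:
Position 1: relevant, P@1 = 1/1 = 1
Position 2: relevant, P@2 = 2/2 = 1
Position 3: relevant, P@3 = 3/3 = 1
Position 4: not relevant
Position 5: not relevant
Position 6: not relevant
Position 7: relevant, P@7 = 4/7 = 4/7
Position 8: relevant, P@8 = 5/8 = 5/8
Position 9: not relevant
Position 10: relevant, P@10 = 6/10 = 3/5
Position 11: not relevant
Position 12: relevant, P@12 = 7/12 = 7/12
Position 13: not relevant
Position 14: not relevant
Sum of P@k = 1 + 1 + 1 + 4/7 + 5/8 + 3/5 + 7/12 = 4519/840
AP = 4519/840 / 7 = 4519/5880

4519/5880


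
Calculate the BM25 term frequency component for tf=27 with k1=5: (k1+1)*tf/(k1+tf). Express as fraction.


BM25 TF component = (k1+1)*tf / (k1+tf)
k1 = 5, tf = 27
Numerator = (5+1)*27 = 162
Denominator = 5 + 27 = 32
= 162/32 = 81/16

81/16


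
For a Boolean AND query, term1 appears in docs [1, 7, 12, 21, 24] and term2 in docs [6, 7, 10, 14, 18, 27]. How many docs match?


Boolean AND: find intersection of posting lists
term1 docs: [1, 7, 12, 21, 24]
term2 docs: [6, 7, 10, 14, 18, 27]
Intersection: [7]
|intersection| = 1

1


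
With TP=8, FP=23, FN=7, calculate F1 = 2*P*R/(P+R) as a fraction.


F1 = 2 * P * R / (P + R)
P = TP/(TP+FP) = 8/31 = 8/31
R = TP/(TP+FN) = 8/15 = 8/15
2 * P * R = 2 * 8/31 * 8/15 = 128/465
P + R = 8/31 + 8/15 = 368/465
F1 = 128/465 / 368/465 = 8/23

8/23
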